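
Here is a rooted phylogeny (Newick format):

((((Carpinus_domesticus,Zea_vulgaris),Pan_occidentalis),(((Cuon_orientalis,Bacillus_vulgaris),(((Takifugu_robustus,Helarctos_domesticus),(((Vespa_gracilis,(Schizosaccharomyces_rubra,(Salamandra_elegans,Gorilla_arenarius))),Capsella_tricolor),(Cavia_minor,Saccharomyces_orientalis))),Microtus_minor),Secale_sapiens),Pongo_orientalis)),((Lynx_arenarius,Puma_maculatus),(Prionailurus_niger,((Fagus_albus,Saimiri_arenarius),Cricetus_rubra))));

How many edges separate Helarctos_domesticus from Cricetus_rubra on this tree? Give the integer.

11

The MRCA of Helarctos_domesticus and Cricetus_rubra is the root of the tree.
From Helarctos_domesticus up to that node: 7 branches. From Cricetus_rubra up to the same node: 4 branches. Total: 7 + 4 = 11.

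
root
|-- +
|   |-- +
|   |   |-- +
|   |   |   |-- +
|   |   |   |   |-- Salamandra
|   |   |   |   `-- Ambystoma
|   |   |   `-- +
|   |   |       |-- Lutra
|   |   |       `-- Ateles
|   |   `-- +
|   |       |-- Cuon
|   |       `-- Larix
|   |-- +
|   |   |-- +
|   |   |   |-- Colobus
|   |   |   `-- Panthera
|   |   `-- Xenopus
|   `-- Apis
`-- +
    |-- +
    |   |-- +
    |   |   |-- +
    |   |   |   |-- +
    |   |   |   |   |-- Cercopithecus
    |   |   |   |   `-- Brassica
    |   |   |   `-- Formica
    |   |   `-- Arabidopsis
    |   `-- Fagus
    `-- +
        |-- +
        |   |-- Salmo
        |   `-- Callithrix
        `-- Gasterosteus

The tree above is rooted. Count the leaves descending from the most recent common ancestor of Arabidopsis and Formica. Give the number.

4

The MRCA of Arabidopsis and Formica is the node subtending (((Cercopithecus,Brassica),Formica),Arabidopsis).
That clade contains 4 terminal taxa: Arabidopsis, Brassica, Cercopithecus, Formica.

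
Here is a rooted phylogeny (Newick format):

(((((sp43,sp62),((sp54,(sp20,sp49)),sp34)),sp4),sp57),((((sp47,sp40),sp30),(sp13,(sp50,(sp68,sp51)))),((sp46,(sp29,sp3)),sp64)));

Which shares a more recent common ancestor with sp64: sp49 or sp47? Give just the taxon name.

The MRCA of sp64 and sp47 subtends ((((sp47,sp40),sp30),(sp13,(sp50,(sp68,sp51)))),((sp46,(sp29,sp3)),sp64)) (11 taxa).
The MRCA of sp64 and sp49 is the root, subtending the entire tree (19 taxa).
The first is nested inside the second, so sp64 shares a more recent common ancestor with sp47.

sp47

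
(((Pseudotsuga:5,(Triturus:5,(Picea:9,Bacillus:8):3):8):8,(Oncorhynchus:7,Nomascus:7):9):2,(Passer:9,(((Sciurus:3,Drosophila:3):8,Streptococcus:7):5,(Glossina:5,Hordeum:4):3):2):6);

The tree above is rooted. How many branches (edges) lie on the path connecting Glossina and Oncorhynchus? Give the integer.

7

The MRCA of Glossina and Oncorhynchus is the root of the tree.
From Glossina up to that node: 4 branches. From Oncorhynchus up to the same node: 3 branches. Total: 4 + 3 = 7.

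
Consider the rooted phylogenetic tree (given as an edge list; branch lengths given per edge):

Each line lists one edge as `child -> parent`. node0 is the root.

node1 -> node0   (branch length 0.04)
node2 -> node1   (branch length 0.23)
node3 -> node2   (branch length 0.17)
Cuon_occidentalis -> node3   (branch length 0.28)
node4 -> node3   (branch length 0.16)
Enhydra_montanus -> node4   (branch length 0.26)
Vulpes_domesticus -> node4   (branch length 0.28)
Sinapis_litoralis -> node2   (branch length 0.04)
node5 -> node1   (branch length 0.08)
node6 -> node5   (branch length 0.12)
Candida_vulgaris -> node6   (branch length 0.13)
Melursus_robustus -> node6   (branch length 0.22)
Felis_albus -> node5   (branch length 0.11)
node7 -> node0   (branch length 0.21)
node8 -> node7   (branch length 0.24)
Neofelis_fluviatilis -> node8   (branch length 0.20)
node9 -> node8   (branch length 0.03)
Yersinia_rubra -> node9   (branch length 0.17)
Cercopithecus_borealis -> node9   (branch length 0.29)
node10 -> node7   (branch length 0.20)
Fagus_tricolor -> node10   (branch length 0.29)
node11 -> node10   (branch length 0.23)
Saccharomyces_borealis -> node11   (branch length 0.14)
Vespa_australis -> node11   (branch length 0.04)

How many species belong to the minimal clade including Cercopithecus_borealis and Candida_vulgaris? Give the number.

The MRCA of Cercopithecus_borealis and Candida_vulgaris is the root, so the clade is the entire tree.
That clade contains 13 terminal taxa: Candida_vulgaris, Cercopithecus_borealis, Cuon_occidentalis, Enhydra_montanus, Fagus_tricolor, Felis_albus, Melursus_robustus, Neofelis_fluviatilis, Saccharomyces_borealis, Sinapis_litoralis, Vespa_australis, Vulpes_domesticus, Yersinia_rubra.

13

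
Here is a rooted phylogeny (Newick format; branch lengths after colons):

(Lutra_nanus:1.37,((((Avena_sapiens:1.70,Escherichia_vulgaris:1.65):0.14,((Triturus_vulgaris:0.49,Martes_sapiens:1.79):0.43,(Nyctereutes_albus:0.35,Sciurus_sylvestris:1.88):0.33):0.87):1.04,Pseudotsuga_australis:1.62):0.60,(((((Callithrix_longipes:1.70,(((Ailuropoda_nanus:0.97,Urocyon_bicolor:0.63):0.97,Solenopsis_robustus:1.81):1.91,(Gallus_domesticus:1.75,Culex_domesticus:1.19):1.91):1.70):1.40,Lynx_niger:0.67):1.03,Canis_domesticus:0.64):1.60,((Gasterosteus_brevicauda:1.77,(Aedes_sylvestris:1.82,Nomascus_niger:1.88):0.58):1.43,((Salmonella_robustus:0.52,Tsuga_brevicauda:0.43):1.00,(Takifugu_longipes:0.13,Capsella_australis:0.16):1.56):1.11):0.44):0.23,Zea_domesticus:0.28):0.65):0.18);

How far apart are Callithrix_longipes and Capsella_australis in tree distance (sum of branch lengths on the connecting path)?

9.00

The path runs Callithrix_longipes → … → MRCA → … → Capsella_australis; the MRCA is the node subtending ((((Callithrix_longipes,(((Ailuropoda_nanus,Urocyon_bicolor),Solenopsis_robustus),(Gallus_domesticus,Culex_domesticus))),Lynx_niger),Canis_domesticus),((Gasterosteus_brevicauda,(Aedes_sylvestris,Nomascus_niger)),((Salmonella_robustus,Tsuga_brevicauda),(Takifugu_longipes,Capsella_australis)))).
Branch lengths along that path: 1.70 + 1.40 + 1.03 + 1.60 + 0.44 + 1.11 + 1.56 + 0.16 = 9.00.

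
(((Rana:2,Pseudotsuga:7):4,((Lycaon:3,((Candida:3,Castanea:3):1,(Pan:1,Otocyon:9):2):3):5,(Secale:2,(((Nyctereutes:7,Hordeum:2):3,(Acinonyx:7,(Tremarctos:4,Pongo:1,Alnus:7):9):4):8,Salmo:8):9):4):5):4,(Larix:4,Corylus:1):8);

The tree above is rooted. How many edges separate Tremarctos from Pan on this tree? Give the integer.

10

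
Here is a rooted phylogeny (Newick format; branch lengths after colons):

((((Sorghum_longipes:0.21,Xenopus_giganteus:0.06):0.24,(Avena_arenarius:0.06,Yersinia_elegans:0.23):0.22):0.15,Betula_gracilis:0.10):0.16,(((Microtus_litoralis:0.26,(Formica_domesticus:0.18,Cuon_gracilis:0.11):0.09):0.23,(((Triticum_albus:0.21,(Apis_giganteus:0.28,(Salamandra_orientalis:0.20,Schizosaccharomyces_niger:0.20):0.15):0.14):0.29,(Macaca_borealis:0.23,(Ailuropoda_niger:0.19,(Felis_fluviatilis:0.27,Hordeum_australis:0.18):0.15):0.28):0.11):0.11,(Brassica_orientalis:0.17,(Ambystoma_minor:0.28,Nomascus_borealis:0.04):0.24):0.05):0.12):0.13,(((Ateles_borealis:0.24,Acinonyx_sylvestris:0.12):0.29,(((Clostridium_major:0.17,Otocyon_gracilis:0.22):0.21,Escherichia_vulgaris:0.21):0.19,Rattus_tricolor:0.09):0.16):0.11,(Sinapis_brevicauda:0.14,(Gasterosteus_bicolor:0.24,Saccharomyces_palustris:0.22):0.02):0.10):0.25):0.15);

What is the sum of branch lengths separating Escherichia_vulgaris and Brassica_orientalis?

1.39

The path runs Escherichia_vulgaris → … → MRCA → … → Brassica_orientalis; the MRCA is the node subtending (((Microtus_litoralis,(Formica_domesticus,Cuon_gracilis)),(((Triticum_albus,(Apis_giganteus,(Salamandra_orientalis,Schizosaccharomyces_niger))),(Macaca_borealis,(Ailuropoda_niger,(Felis_fluviatilis,Hordeum_australis)))),(Brassica_orientalis,(Ambystoma_minor,Nomascus_borealis)))),(((Ateles_borealis,Acinonyx_sylvestris),(((Clostridium_major,Otocyon_gracilis),Escherichia_vulgaris),Rattus_tricolor)),(Sinapis_brevicauda,(Gasterosteus_bicolor,Saccharomyces_palustris)))).
Branch lengths along that path: 0.21 + 0.19 + 0.16 + 0.11 + 0.25 + 0.13 + 0.12 + 0.05 + 0.17 = 1.39.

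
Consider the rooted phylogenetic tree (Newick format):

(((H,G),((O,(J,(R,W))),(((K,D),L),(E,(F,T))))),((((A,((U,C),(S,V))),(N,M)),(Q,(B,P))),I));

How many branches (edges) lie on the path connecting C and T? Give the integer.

The MRCA of C and T is the root of the tree.
From C up to that node: 7 branches. From T up to the same node: 6 branches. Total: 7 + 6 = 13.

13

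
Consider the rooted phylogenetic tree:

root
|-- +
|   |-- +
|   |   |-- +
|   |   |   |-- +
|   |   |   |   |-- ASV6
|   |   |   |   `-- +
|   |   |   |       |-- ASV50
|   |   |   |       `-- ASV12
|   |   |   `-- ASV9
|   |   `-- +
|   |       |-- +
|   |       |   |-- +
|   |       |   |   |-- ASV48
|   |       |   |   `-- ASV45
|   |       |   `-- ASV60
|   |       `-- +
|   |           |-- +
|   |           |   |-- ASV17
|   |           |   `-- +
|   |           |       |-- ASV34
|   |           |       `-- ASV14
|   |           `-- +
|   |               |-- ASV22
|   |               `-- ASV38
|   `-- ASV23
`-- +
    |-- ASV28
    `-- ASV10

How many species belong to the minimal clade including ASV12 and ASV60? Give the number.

12

The MRCA of ASV12 and ASV60 is the node subtending (((ASV6,(ASV50,ASV12)),ASV9),(((ASV48,ASV45),ASV60),((ASV17,(ASV34,ASV14)),(ASV22,ASV38)))).
That clade contains 12 terminal taxa: ASV12, ASV14, ASV17, ASV22, ASV34, ASV38, ASV45, ASV48, ASV50, ASV6, ASV60, ASV9.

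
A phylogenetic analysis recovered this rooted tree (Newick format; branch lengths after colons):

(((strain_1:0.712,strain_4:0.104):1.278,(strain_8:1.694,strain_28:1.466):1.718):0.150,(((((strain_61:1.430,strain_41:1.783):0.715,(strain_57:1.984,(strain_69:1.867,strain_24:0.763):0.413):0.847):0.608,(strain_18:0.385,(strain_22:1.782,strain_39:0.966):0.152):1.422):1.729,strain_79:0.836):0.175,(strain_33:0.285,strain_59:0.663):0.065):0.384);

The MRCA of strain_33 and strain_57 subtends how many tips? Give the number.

11

The MRCA of strain_33 and strain_57 is the node subtending (((((strain_61,strain_41),(strain_57,(strain_69,strain_24))),(strain_18,(strain_22,strain_39))),strain_79),(strain_33,strain_59)).
That clade contains 11 terminal taxa: strain_18, strain_22, strain_24, strain_33, strain_39, strain_41, strain_57, strain_59, strain_61, strain_69, strain_79.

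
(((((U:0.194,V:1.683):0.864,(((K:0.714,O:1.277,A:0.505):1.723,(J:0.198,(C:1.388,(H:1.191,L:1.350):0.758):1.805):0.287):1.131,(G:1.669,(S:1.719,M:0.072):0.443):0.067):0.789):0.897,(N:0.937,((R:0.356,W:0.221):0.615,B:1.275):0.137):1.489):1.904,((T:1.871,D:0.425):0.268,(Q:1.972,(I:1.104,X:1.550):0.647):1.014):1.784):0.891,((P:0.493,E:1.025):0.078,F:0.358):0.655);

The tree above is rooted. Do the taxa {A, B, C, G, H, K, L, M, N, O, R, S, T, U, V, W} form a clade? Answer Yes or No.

No

The MRCA of the listed taxa subtends ((((U,V),(((K,O,A),(J,(C,(H,L)))),(G,(S,M)))),(N,((R,W),B))),((T,D),(Q,(I,X)))).
That clade also contains D, I, J, Q, X, which are not in the proposed group, so the group is not monophyletic.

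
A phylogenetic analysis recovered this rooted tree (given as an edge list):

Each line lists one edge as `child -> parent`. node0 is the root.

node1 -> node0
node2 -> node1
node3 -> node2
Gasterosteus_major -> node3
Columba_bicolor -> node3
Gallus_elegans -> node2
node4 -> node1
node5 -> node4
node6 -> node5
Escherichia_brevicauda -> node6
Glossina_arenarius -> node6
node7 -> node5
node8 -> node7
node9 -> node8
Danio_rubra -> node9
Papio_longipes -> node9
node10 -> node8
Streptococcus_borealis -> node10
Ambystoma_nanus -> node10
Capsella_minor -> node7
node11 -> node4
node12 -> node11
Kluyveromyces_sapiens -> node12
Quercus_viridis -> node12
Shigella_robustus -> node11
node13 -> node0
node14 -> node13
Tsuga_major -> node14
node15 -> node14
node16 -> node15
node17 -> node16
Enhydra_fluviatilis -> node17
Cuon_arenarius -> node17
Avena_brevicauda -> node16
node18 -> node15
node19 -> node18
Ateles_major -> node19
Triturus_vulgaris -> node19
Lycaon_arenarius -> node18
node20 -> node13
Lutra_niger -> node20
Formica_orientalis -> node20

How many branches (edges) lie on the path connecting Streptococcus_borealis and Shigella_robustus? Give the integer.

The MRCA of Streptococcus_borealis and Shigella_robustus is the node subtending (((Escherichia_brevicauda,Glossina_arenarius),(((Danio_rubra,Papio_longipes),(Streptococcus_borealis,Ambystoma_nanus)),Capsella_minor)),((Kluyveromyces_sapiens,Quercus_viridis),Shigella_robustus)).
From Streptococcus_borealis up to that node: 5 branches. From Shigella_robustus up to the same node: 2 branches. Total: 5 + 2 = 7.

7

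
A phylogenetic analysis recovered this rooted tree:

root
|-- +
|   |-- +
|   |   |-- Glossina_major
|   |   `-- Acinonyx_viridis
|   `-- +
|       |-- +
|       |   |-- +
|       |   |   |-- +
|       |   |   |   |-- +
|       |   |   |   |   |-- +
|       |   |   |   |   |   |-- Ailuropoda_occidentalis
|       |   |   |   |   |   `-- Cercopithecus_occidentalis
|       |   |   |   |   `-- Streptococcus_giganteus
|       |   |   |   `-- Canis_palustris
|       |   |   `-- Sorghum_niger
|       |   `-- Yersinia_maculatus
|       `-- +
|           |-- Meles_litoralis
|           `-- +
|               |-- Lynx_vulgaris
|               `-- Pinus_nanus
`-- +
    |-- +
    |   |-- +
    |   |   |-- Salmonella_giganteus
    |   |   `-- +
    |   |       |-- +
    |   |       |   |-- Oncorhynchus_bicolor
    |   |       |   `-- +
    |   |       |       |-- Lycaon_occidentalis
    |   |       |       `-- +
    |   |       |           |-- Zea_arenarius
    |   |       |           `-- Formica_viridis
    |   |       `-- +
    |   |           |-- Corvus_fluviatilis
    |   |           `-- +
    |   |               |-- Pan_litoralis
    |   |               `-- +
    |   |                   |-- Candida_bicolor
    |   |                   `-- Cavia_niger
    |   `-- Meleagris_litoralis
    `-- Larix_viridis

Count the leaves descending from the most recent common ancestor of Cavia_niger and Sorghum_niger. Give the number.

22

The MRCA of Cavia_niger and Sorghum_niger is the root, so the clade is the entire tree.
That clade contains 22 terminal taxa: Acinonyx_viridis, Ailuropoda_occidentalis, Candida_bicolor, Canis_palustris, Cavia_niger, Cercopithecus_occidentalis, Corvus_fluviatilis, Formica_viridis, Glossina_major, Larix_viridis, Lycaon_occidentalis, Lynx_vulgaris, Meleagris_litoralis, Meles_litoralis, Oncorhynchus_bicolor, Pan_litoralis, Pinus_nanus, Salmonella_giganteus, Sorghum_niger, Streptococcus_giganteus, Yersinia_maculatus, Zea_arenarius.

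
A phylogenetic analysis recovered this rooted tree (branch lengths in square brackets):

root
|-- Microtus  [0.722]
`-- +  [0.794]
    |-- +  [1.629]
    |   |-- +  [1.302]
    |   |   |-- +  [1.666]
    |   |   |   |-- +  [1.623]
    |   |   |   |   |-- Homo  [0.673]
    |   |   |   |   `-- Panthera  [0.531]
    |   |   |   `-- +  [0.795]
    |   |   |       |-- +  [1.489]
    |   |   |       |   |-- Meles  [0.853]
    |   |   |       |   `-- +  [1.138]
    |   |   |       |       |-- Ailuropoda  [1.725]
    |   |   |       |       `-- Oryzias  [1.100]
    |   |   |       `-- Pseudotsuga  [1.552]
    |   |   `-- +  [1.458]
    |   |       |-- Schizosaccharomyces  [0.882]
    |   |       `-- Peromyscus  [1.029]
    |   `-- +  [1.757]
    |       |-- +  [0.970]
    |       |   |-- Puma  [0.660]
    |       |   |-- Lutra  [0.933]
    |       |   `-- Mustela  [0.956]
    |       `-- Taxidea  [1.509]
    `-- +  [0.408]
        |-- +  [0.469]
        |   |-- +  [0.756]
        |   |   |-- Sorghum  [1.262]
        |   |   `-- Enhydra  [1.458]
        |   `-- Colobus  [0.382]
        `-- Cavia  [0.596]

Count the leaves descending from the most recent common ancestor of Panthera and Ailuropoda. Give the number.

6

The MRCA of Panthera and Ailuropoda is the node subtending ((Homo,Panthera),((Meles,(Ailuropoda,Oryzias)),Pseudotsuga)).
That clade contains 6 terminal taxa: Ailuropoda, Homo, Meles, Oryzias, Panthera, Pseudotsuga.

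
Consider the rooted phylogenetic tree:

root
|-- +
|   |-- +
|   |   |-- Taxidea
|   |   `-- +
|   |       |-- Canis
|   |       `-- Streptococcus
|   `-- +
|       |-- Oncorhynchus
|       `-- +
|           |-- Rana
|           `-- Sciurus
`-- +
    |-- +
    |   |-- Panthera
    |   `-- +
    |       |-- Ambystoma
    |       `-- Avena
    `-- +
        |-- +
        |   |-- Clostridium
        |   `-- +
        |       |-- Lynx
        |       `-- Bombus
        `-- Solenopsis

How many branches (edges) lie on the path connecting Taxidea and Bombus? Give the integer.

8

The MRCA of Taxidea and Bombus is the root of the tree.
From Taxidea up to that node: 3 branches. From Bombus up to the same node: 5 branches. Total: 3 + 5 = 8.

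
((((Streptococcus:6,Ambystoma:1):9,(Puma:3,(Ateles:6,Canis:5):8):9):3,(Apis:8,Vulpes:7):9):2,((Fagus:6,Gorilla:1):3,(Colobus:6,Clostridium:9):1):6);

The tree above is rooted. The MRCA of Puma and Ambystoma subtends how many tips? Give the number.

The MRCA of Puma and Ambystoma is the node subtending ((Streptococcus,Ambystoma),(Puma,(Ateles,Canis))).
That clade contains 5 terminal taxa: Ambystoma, Ateles, Canis, Puma, Streptococcus.

5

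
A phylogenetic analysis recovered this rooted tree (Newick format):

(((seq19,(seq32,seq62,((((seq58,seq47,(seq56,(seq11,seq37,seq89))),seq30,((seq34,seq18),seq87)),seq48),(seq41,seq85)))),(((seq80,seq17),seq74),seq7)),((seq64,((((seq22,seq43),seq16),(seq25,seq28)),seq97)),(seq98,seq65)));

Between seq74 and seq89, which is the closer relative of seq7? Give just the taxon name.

seq74

The MRCA of seq7 and seq74 subtends (((seq80,seq17),seq74),seq7) (4 taxa).
The MRCA of seq7 and seq89 subtends ((seq19,(seq32,seq62,((((seq58,seq47,(seq56,(seq11,seq37,seq89))),seq30,((seq34,seq18),seq87)),seq48),(seq41,seq85)))),(((seq80,seq17),seq74),seq7)) (20 taxa).
The first is nested inside the second, so seq7 shares a more recent common ancestor with seq74.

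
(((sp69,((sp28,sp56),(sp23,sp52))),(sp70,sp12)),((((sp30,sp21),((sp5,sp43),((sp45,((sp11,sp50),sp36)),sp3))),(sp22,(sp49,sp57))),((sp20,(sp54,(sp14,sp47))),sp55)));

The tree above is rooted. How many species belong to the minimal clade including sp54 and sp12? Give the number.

24

The MRCA of sp54 and sp12 is the root, so the clade is the entire tree.
That clade contains 24 terminal taxa: sp11, sp12, sp14, sp20, sp21, sp22, sp23, sp28, sp3, sp30, sp36, sp43, sp45, sp47, sp49, sp5, sp50, sp52, sp54, sp55, sp56, sp57, sp69, sp70.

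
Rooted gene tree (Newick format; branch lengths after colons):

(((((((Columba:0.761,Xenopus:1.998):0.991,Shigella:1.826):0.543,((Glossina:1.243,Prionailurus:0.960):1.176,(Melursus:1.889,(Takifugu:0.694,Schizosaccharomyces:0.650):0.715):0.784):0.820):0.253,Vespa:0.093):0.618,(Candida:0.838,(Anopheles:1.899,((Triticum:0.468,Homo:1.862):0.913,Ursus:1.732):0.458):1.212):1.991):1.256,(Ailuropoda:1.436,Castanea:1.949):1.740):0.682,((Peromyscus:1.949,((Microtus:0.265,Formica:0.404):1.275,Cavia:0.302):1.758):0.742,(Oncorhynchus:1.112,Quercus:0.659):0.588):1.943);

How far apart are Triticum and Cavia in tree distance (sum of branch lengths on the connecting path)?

11.725

The path runs Triticum → … → MRCA → … → Cavia; the MRCA is the root of the tree.
Branch lengths along that path: 0.468 + 0.913 + 0.458 + 1.212 + 1.991 + 1.256 + 0.682 + 1.943 + 0.742 + 1.758 + 0.302 = 11.725.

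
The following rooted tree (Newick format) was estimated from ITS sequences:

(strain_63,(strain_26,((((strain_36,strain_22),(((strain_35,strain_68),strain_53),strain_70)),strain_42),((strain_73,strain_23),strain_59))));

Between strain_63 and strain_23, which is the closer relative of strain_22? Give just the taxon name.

The MRCA of strain_22 and strain_23 subtends ((((strain_36,strain_22),(((strain_35,strain_68),strain_53),strain_70)),strain_42),((strain_73,strain_23),strain_59)) (10 taxa).
The MRCA of strain_22 and strain_63 is the root, subtending the entire tree (12 taxa).
The first is nested inside the second, so strain_22 shares a more recent common ancestor with strain_23.

strain_23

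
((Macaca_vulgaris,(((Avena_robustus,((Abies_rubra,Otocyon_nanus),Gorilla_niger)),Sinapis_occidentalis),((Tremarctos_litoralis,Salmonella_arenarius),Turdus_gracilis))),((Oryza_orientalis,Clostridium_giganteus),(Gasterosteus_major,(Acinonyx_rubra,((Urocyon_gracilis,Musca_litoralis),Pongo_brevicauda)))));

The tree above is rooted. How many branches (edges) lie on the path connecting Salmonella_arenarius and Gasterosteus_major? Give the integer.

The MRCA of Salmonella_arenarius and Gasterosteus_major is the root of the tree.
From Salmonella_arenarius up to that node: 5 branches. From Gasterosteus_major up to the same node: 3 branches. Total: 5 + 3 = 8.

8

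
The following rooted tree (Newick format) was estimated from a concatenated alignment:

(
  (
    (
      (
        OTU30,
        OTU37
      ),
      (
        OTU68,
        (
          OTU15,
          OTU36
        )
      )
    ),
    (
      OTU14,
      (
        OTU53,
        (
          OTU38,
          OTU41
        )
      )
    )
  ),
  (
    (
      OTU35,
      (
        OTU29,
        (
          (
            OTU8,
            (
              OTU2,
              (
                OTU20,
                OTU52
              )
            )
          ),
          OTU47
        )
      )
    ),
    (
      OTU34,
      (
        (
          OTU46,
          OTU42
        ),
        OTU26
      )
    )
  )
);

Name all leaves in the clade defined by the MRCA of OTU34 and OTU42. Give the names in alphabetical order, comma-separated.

Tracing OTU34: it sits inside (OTU34,((OTU46,OTU42),OTU26)).
Tracing OTU42: it sits inside (OTU46,OTU42).
The smallest clade enclosing both is (OTU34,((OTU46,OTU42),OTU26)); the answer is its 4 terminal taxa in alphabetical order.

OTU26, OTU34, OTU42, OTU46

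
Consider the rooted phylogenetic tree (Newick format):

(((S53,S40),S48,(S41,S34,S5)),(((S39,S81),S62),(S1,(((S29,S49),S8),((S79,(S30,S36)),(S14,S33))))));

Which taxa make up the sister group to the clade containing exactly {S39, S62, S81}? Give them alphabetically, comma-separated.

The clade containing exactly {S39, S62, S81} attaches to the tree at the node subtending (((S39,S81),S62),(S1,(((S29,S49),S8),((S79,(S30,S36)),(S14,S33))))).
The other lineage descending from that same node — the sister group — is (S1,(((S29,S49),S8),((S79,(S30,S36)),(S14,S33)))); its 9 tips in alphabetical order are the answer.

S1, S14, S29, S30, S33, S36, S49, S79, S8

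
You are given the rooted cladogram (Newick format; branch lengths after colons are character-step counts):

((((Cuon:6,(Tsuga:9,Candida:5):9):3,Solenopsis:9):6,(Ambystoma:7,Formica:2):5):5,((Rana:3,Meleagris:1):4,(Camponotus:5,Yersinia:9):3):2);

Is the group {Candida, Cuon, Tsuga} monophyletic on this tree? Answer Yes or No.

Yes

The most recent common ancestor of these taxa subtends (Cuon,(Tsuga,Candida)).
That clade has exactly 3 tips — every listed taxon and nothing else — so the group is monophyletic.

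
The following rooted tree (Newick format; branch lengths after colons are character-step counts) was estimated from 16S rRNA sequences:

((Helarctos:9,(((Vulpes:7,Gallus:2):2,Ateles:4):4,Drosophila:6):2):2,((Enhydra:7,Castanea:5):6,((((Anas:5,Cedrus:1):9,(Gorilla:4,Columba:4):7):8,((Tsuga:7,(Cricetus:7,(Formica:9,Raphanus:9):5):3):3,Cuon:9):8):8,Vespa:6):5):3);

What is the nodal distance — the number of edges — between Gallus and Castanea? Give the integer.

8

The MRCA of Gallus and Castanea is the root of the tree.
From Gallus up to that node: 5 branches. From Castanea up to the same node: 3 branches. Total: 5 + 3 = 8.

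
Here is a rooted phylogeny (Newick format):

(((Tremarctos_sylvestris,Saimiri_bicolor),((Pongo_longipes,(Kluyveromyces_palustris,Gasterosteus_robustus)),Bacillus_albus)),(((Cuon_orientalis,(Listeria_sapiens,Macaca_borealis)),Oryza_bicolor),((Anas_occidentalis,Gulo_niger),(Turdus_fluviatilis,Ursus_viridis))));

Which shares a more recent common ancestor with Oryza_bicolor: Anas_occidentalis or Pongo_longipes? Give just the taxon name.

Anas_occidentalis

The MRCA of Oryza_bicolor and Anas_occidentalis subtends (((Cuon_orientalis,(Listeria_sapiens,Macaca_borealis)),Oryza_bicolor),((Anas_occidentalis,Gulo_niger),(Turdus_fluviatilis,Ursus_viridis))) (8 taxa).
The MRCA of Oryza_bicolor and Pongo_longipes is the root, subtending the entire tree (14 taxa).
The first is nested inside the second, so Oryza_bicolor shares a more recent common ancestor with Anas_occidentalis.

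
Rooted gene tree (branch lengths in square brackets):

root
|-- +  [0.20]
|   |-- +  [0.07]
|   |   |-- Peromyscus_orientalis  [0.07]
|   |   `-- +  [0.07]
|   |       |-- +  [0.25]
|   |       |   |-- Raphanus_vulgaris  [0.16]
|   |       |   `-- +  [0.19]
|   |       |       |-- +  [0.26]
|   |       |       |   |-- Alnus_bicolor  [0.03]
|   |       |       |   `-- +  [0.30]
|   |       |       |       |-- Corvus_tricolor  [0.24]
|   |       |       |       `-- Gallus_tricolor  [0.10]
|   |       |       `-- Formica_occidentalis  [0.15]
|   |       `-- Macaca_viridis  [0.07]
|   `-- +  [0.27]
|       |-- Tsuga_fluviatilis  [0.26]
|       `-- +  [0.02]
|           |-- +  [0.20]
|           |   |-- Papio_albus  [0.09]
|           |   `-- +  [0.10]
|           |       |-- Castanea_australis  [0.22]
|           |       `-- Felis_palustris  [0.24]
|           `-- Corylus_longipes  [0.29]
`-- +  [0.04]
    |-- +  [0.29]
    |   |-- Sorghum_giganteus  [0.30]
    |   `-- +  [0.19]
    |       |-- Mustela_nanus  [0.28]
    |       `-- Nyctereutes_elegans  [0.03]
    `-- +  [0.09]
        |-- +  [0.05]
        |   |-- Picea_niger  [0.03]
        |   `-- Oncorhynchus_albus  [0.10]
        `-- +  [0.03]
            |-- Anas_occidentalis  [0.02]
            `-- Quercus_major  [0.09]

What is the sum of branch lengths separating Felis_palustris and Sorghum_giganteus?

The path runs Felis_palustris → … → MRCA → … → Sorghum_giganteus; the MRCA is the root of the tree.
Branch lengths along that path: 0.24 + 0.10 + 0.20 + 0.02 + 0.27 + 0.20 + 0.04 + 0.29 + 0.30 = 1.66.

1.66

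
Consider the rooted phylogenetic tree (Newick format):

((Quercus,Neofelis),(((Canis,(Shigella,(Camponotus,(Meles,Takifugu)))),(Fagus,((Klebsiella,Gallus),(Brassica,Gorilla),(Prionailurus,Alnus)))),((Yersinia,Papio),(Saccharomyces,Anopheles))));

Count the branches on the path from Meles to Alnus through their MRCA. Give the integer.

The MRCA of Meles and Alnus is the node subtending ((Canis,(Shigella,(Camponotus,(Meles,Takifugu)))),(Fagus,((Klebsiella,Gallus),(Brassica,Gorilla),(Prionailurus,Alnus)))).
From Meles up to that node: 5 branches. From Alnus up to the same node: 4 branches. Total: 5 + 4 = 9.

9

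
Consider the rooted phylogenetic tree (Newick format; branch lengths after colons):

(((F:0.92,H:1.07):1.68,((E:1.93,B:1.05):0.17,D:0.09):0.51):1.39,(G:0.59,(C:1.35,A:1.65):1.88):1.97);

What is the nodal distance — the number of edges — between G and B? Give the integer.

The MRCA of G and B is the root of the tree.
From G up to that node: 2 branches. From B up to the same node: 4 branches. Total: 2 + 4 = 6.

6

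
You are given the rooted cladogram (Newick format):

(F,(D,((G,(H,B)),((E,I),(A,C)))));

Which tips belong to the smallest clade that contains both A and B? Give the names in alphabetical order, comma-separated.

Tracing A: it sits inside (A,C).
Tracing B: it sits inside (H,B).
The smallest clade enclosing both is ((G,(H,B)),((E,I),(A,C))); the answer is its 7 terminal taxa in alphabetical order.

A, B, C, E, G, H, I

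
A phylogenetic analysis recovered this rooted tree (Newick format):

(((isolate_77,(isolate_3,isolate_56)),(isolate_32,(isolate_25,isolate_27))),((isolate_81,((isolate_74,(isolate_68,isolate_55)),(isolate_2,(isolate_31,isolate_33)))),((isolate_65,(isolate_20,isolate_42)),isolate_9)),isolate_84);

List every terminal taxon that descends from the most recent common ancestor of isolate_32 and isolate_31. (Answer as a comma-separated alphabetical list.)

isolate_2, isolate_20, isolate_25, isolate_27, isolate_3, isolate_31, isolate_32, isolate_33, isolate_42, isolate_55, isolate_56, isolate_65, isolate_68, isolate_74, isolate_77, isolate_81, isolate_84, isolate_9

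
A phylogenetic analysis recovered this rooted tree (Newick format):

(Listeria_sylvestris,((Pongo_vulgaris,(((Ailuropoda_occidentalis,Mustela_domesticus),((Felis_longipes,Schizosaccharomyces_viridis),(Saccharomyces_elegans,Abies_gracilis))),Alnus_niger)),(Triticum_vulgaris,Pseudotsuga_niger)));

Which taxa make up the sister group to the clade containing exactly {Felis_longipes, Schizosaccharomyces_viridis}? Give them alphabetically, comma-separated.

The clade containing exactly {Felis_longipes, Schizosaccharomyces_viridis} attaches to the tree at the node subtending ((Felis_longipes,Schizosaccharomyces_viridis),(Saccharomyces_elegans,Abies_gracilis)).
The other lineage descending from that same node — the sister group — is (Saccharomyces_elegans,Abies_gracilis); its 2 tips in alphabetical order are the answer.

Abies_gracilis, Saccharomyces_elegans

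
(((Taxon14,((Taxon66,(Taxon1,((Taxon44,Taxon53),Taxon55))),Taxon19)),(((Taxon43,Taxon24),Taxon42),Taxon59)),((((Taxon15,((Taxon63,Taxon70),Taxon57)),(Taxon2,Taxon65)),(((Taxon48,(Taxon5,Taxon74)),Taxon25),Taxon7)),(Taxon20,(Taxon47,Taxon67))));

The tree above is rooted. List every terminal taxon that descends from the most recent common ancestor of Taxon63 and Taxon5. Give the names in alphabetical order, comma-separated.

Taxon15, Taxon2, Taxon25, Taxon48, Taxon5, Taxon57, Taxon63, Taxon65, Taxon7, Taxon70, Taxon74

Tracing Taxon63: it sits inside (Taxon63,Taxon70).
Tracing Taxon5: it sits inside (Taxon5,Taxon74).
The smallest clade enclosing both is (((Taxon15,((Taxon63,Taxon70),Taxon57)),(Taxon2,Taxon65)),(((Taxon48,(Taxon5,Taxon74)),Taxon25),Taxon7)); the answer is its 11 terminal taxa in alphabetical order.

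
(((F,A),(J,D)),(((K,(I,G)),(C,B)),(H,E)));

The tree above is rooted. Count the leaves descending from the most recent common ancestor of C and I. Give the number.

The MRCA of C and I is the node subtending ((K,(I,G)),(C,B)).
That clade contains 5 terminal taxa: B, C, G, I, K.

5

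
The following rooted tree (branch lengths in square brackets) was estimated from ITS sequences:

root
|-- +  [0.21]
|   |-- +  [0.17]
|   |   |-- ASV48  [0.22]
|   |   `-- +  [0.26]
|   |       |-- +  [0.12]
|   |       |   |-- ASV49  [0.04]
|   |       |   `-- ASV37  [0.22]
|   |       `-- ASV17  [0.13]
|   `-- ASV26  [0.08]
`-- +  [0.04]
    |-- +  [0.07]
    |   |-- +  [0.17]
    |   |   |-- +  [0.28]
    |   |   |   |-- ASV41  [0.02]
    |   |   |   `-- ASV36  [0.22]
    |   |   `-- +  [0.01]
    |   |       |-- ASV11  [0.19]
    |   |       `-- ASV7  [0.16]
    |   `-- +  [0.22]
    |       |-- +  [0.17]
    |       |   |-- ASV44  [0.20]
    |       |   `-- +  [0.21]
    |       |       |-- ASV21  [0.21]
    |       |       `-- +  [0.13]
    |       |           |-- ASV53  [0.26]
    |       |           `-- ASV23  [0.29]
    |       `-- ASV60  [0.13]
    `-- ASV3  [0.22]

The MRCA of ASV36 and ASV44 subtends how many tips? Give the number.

9

The MRCA of ASV36 and ASV44 is the node subtending (((ASV41,ASV36),(ASV11,ASV7)),((ASV44,(ASV21,(ASV53,ASV23))),ASV60)).
That clade contains 9 terminal taxa: ASV11, ASV21, ASV23, ASV36, ASV41, ASV44, ASV53, ASV60, ASV7.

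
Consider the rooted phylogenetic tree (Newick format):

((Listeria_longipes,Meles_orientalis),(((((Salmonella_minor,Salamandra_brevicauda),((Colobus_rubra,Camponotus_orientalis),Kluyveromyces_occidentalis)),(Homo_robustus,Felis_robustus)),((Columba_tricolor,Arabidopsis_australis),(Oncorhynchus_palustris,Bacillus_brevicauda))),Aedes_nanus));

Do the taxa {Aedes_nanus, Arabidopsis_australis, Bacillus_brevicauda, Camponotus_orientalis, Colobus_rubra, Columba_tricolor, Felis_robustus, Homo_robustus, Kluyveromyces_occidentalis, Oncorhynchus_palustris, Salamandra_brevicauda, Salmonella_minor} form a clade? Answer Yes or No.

The most recent common ancestor of these taxa subtends (((((Salmonella_minor,Salamandra_brevicauda),((Colobus_rubra,Camponotus_orientalis),Kluyveromyces_occidentalis)),(Homo_robustus,Felis_robustus)),((Columba_tricolor,Arabidopsis_australis),(Oncorhynchus_palustris,Bacillus_brevicauda))),Aedes_nanus).
That clade has exactly 12 tips — every listed taxon and nothing else — so the group is monophyletic.

Yes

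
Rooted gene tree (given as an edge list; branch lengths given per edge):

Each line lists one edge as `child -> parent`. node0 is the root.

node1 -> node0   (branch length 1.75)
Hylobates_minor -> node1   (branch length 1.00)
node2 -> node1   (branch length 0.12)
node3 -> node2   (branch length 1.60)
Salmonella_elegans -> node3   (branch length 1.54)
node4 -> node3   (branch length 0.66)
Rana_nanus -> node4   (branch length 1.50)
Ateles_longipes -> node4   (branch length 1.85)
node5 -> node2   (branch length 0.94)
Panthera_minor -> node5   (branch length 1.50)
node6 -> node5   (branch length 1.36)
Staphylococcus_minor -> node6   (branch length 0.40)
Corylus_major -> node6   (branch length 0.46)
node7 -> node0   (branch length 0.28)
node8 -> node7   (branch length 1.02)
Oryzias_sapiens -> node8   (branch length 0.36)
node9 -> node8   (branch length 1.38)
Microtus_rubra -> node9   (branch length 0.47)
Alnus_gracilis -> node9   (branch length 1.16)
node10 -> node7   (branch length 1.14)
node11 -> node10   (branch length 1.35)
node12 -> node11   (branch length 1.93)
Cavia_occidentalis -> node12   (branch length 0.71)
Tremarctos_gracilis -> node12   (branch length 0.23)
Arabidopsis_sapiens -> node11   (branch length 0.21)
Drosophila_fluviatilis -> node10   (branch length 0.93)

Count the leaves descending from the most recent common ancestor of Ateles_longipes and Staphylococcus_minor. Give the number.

The MRCA of Ateles_longipes and Staphylococcus_minor is the node subtending ((Salmonella_elegans,(Rana_nanus,Ateles_longipes)),(Panthera_minor,(Staphylococcus_minor,Corylus_major))).
That clade contains 6 terminal taxa: Ateles_longipes, Corylus_major, Panthera_minor, Rana_nanus, Salmonella_elegans, Staphylococcus_minor.

6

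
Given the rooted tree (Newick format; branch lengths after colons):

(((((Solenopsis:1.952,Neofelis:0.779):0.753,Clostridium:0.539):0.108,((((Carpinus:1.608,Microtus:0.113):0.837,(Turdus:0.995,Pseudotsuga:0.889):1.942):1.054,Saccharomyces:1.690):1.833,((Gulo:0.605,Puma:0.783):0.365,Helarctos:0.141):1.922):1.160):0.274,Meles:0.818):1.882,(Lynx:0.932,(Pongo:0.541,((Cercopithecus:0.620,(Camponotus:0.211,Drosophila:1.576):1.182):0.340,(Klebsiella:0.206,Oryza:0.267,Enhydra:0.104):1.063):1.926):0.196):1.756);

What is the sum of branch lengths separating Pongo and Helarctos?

The path runs Pongo → … → MRCA → … → Helarctos; the MRCA is the root of the tree.
Branch lengths along that path: 0.541 + 0.196 + 1.756 + 1.882 + 0.274 + 1.160 + 1.922 + 0.141 = 7.872.

7.872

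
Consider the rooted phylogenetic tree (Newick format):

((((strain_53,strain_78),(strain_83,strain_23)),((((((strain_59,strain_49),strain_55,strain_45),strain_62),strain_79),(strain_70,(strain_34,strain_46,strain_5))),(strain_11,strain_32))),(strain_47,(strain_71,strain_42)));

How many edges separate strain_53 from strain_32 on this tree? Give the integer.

The MRCA of strain_53 and strain_32 is the node subtending (((strain_53,strain_78),(strain_83,strain_23)),((((((strain_59,strain_49),strain_55,strain_45),strain_62),strain_79),(strain_70,(strain_34,strain_46,strain_5))),(strain_11,strain_32))).
From strain_53 up to that node: 3 branches. From strain_32 up to the same node: 3 branches. Total: 3 + 3 = 6.

6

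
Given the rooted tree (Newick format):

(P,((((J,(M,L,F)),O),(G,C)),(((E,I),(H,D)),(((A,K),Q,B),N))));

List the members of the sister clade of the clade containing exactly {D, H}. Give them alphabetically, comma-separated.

The clade containing exactly {D, H} attaches to the tree at the node subtending ((E,I),(H,D)).
The other lineage descending from that same node — the sister group — is (E,I); its 2 tips in alphabetical order are the answer.

E, I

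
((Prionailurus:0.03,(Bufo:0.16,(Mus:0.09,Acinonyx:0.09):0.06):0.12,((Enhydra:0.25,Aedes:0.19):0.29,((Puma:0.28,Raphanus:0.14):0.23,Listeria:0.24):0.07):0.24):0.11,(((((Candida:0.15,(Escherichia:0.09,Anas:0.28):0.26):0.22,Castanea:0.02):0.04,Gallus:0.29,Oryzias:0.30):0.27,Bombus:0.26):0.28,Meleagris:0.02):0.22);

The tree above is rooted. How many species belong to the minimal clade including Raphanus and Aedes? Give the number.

5

The MRCA of Raphanus and Aedes is the node subtending ((Enhydra,Aedes),((Puma,Raphanus),Listeria)).
That clade contains 5 terminal taxa: Aedes, Enhydra, Listeria, Puma, Raphanus.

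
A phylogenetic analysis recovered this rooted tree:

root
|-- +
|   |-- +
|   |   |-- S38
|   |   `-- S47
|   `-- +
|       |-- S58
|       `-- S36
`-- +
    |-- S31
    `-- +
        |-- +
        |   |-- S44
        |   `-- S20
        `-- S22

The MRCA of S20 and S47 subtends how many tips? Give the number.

8

The MRCA of S20 and S47 is the root, so the clade is the entire tree.
That clade contains 8 terminal taxa: S20, S22, S31, S36, S38, S44, S47, S58.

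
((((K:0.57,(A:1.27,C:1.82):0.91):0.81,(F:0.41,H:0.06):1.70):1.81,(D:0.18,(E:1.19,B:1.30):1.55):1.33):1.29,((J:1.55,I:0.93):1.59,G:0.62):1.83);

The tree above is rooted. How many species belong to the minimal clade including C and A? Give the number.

2

The MRCA of C and A is the node subtending (A,C).
That clade contains 2 terminal taxa: A, C.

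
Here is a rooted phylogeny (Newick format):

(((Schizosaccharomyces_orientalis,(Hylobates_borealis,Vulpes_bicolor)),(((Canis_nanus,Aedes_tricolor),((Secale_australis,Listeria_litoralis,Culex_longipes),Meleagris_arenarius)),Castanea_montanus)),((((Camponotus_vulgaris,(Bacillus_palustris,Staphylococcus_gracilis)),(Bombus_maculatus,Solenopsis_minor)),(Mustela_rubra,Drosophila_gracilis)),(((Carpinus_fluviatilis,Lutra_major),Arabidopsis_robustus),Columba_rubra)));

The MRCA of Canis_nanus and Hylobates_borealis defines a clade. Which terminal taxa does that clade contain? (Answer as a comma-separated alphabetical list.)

Tracing Canis_nanus: it sits inside (Canis_nanus,Aedes_tricolor).
Tracing Hylobates_borealis: it sits inside (Hylobates_borealis,Vulpes_bicolor).
The smallest clade enclosing both is ((Schizosaccharomyces_orientalis,(Hylobates_borealis,Vulpes_bicolor)),(((Canis_nanus,Aedes_tricolor),((Secale_australis,Listeria_litoralis,Culex_longipes),Meleagris_arenarius)),Castanea_montanus)); the answer is its 10 terminal taxa in alphabetical order.

Aedes_tricolor, Canis_nanus, Castanea_montanus, Culex_longipes, Hylobates_borealis, Listeria_litoralis, Meleagris_arenarius, Schizosaccharomyces_orientalis, Secale_australis, Vulpes_bicolor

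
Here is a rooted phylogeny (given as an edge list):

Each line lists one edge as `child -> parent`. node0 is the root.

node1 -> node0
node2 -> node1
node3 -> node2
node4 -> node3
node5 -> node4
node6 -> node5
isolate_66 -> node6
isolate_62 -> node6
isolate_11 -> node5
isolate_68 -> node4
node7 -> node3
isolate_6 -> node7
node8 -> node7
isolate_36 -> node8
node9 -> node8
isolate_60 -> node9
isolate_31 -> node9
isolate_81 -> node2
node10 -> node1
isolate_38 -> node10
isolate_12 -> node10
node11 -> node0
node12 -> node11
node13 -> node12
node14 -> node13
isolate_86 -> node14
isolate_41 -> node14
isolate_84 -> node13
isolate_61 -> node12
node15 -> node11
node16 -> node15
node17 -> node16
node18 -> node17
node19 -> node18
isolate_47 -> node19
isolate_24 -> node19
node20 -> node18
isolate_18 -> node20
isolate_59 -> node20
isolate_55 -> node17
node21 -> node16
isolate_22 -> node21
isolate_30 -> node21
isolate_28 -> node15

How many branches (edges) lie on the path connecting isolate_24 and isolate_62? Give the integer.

14

The MRCA of isolate_24 and isolate_62 is the root of the tree.
From isolate_24 up to that node: 7 branches. From isolate_62 up to the same node: 7 branches. Total: 7 + 7 = 14.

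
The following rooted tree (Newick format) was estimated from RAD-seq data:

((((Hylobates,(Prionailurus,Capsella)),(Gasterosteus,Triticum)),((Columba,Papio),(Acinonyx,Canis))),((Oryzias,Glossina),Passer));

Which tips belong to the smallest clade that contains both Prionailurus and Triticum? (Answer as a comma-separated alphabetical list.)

Capsella, Gasterosteus, Hylobates, Prionailurus, Triticum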